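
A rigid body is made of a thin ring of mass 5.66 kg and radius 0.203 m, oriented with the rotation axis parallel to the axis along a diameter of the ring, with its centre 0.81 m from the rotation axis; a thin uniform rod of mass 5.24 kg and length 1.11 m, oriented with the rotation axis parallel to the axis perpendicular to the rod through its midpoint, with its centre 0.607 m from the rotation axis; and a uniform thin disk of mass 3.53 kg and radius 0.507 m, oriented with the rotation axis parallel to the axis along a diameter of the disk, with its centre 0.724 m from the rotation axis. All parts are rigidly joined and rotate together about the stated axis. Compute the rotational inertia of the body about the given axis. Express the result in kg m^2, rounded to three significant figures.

Thin ring: I_cm = (1/2)MR² = (1/2)(5.66)(0.203)² = 0.11662 kg m^2; centre at d = 0.81 m, so the parallel axis theorem gives I = 0.11662 + (5.66)(0.81)² = 3.8301 kg m^2.
Thin rod: I_cm = (1/12)ML² = (1/12)(5.24)(1.11)² = 0.53802 kg m^2; centre at d = 0.607 m, so the parallel axis theorem gives I = 0.53802 + (5.24)(0.607)² = 2.4687 kg m^2.
Thin disk: I_cm = (1/4)MR² = (1/4)(3.53)(0.507)² = 0.22685 kg m^2; centre at d = 0.724 m, so the parallel axis theorem gives I = 0.22685 + (3.53)(0.724)² = 2.0772 kg m^2.
Total I = 3.8301 + 2.4687 + 2.0772 = 8.376 kg m^2.

8.38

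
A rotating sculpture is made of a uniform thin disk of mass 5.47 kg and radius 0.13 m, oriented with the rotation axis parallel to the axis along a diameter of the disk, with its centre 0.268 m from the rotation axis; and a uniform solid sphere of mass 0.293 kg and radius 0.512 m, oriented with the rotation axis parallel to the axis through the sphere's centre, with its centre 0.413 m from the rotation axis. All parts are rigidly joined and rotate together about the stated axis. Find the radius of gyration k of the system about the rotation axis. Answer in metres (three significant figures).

0.294

Thin disk: I_cm = (1/4)MR² = (1/4)(5.47)(0.13)² = 0.023111 kg·m²; centre at d = 0.268 m, so I = I_cm + Md² gives I = 0.023111 + (5.47)(0.268)² = 0.41599 kg·m².
Solid sphere: I_cm = (2/5)MR² = (2/5)(0.293)(0.512)² = 0.030723 kg·m²; centre at d = 0.413 m, so I = I_cm + Md² gives I = 0.030723 + (0.293)(0.413)² = 0.0807 kg·m².
Total I = 0.49669 kg·m²; total mass M = 5.763 kg.
k = √(I/M) = √(0.49669/5.763) = 0.29357 m.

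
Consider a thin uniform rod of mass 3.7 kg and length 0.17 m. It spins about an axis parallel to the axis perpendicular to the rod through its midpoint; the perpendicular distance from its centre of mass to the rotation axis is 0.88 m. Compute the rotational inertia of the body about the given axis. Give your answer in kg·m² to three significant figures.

I_cm = (1/12)ML² = (1/12)(3.7)(0.17)² = 0.0089108 kg·m²; centre at d = 0.88 m, so I = I_cm + Md² gives I = 0.0089108 + (3.7)(0.88)² = 2.8742 kg·m².

2.87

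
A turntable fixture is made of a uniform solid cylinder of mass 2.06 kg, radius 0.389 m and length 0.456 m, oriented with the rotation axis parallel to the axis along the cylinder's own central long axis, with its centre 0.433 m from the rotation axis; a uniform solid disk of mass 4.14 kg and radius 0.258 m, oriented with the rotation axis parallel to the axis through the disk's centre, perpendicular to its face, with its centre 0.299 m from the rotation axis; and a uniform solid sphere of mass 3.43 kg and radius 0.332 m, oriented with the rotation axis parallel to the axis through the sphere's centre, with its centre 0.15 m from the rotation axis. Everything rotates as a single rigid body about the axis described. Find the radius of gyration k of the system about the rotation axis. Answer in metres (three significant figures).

0.364

Solid cylinder: I_cm = (1/2)MR² = (1/2)(2.06)(0.389)² = 0.15586 kg m^2; centre at d = 0.433 m, so I = I_cm + Md² gives I = 0.15586 + (2.06)(0.433)² = 0.54209 kg m^2.
Solid disk: I_cm = (1/2)MR² = (1/2)(4.14)(0.258)² = 0.13779 kg m^2; centre at d = 0.299 m, so I = I_cm + Md² gives I = 0.13779 + (4.14)(0.299)² = 0.50791 kg m^2.
Solid sphere: I_cm = (2/5)MR² = (2/5)(3.43)(0.332)² = 0.15123 kg m^2; centre at d = 0.15 m, so I = I_cm + Md² gives I = 0.15123 + (3.43)(0.15)² = 0.2284 kg m^2.
Total I = 1.2784 kg m^2; total mass M = 9.63 kg.
k = √(I/M) = √(1.2784/9.63) = 0.36435 m.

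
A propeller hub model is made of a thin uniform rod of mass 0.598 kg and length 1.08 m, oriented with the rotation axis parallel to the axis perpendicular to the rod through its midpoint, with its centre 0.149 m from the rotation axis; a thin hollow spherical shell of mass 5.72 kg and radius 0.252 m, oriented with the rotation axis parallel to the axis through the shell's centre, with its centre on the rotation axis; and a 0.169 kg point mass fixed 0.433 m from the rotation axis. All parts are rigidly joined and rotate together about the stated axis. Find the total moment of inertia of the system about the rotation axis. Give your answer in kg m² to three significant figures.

Thin rod: I_cm = (1/12)ML² = (1/12)(0.598)(1.08)² = 0.058126 kg m²; centre at d = 0.149 m, so I = I_cm + Md² gives I = 0.058126 + (0.598)(0.149)² = 0.071402 kg m².
Spherical shell: I_cm = (2/3)MR² = (2/3)(5.72)(0.252)² = 0.24216 kg m²; axis through the centre, so I = 0.24216 kg m².
Point mass: I_cm = 0; centre at d = 0.433 m, so I = I_cm + Md² gives I = 0 + (0.169)(0.433)² = 0.031686 kg m².
Total I = 0.071402 + 0.24216 + 0.031686 = 0.34525 kg m².

0.345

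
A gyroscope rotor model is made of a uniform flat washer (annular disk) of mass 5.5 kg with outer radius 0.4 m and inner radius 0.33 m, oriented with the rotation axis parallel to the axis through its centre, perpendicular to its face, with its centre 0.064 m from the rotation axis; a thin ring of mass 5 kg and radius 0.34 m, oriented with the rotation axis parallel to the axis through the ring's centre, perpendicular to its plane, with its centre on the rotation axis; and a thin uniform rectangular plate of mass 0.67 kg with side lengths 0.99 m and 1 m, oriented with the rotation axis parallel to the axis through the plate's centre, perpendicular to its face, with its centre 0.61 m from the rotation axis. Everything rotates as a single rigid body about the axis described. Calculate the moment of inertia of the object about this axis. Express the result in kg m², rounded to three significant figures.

Annular disk: I_cm = (1/2)M(R²+r²) = (1/2)(5.5)[(0.4)² + (0.33)²] = 0.73948 kg m²; centre at d = 0.064 m, so the parallel axis theorem gives I = 0.73948 + (5.5)(0.064)² = 0.762 kg m².
Thin ring: I_cm = MR² = (5)(0.34)² = 0.578 kg m²; axis through the centre, so I = 0.578 kg m².
Rectangular plate: I_cm = (1/12)M(a²+b²) = (1/12)(0.67)[(0.99)² + (1)²] = 0.11056 kg m²; centre at d = 0.61 m, so the parallel axis theorem gives I = 0.11056 + (0.67)(0.61)² = 0.35986 kg m².
Total I = 0.762 + 0.578 + 0.35986 = 1.6999 kg m².

1.70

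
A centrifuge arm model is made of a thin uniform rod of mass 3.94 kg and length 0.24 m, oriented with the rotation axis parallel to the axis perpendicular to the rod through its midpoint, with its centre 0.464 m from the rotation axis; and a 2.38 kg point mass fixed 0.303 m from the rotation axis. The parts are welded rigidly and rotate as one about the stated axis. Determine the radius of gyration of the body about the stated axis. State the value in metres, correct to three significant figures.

Thin rod: I_cm = (1/12)ML² = (1/12)(3.94)(0.24)² = 0.018912 kg m²; centre at d = 0.464 m, so the parallel axis theorem gives I = 0.018912 + (3.94)(0.464)² = 0.86718 kg m².
Point mass: I_cm = 0; centre at d = 0.303 m, so the parallel axis theorem gives I = 0 + (2.38)(0.303)² = 0.21851 kg m².
Total I = 1.0857 kg m²; total mass M = 6.32 kg.
k = √(I/M) = √(1.0857/6.32) = 0.41447 m.

0.414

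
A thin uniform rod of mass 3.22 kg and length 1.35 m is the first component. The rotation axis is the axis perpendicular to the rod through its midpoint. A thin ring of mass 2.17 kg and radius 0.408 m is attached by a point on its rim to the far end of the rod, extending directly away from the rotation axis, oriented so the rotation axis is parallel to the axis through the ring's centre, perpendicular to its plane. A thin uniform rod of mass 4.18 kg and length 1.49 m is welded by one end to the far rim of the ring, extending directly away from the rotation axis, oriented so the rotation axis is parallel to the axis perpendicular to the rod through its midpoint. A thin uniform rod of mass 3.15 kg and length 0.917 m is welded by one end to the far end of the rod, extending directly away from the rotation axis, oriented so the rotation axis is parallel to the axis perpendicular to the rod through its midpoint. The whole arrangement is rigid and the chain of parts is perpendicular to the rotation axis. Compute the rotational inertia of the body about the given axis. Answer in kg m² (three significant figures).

Thin rod: I_cm = (1/12)ML² = (1/12)(3.22)(1.35)² = 0.48904 kg m²; axis through the centre, so I = 0.48904 kg m².
Thin ring: I_cm = MR² = (2.17)(0.408)² = 0.36123 kg m²; centre at d = 0.675 + 0.408 = 1.083 m, so I = I_cm + Md² gives I = 0.36123 + (2.17)(1.083)² = 2.9064 kg m².
Thin rod: I_cm = (1/12)ML² = (1/12)(4.18)(1.49)² = 0.77333 kg m²; centre at d = 0.675 + 0.408 + 0.408 + 0.745 = 2.236 m, so I = I_cm + Md² gives I = 0.77333 + (4.18)(2.236)² = 21.672 kg m².
Thin rod: I_cm = (1/12)ML² = (1/12)(3.15)(0.917)² = 0.22073 kg m²; centre at d = 0.675 + 0.408 + 0.408 + 0.745 + 0.745 + 0.4585 = 3.4395 m, so I = I_cm + Md² gives I = 0.22073 + (3.15)(3.4395)² = 37.486 kg m².
Total I = 0.48904 + 2.9064 + 21.672 + 37.486 = 62.553 kg m².

62.6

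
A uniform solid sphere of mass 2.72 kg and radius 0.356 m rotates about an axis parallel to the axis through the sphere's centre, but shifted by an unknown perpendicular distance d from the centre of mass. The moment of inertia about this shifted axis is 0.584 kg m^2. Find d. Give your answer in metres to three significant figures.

0.405

About the centre-of-mass axis, I_cm = (2/5)MR² = (2/5)(2.72)(0.356)² = 0.13789 kg m^2.
Parallel axis theorem: I = I_cm + Md², so Md² = 0.584 − 0.13789 = 0.44611 kg m^2.
d = √(0.44611 / 2.72) = 0.40498 m.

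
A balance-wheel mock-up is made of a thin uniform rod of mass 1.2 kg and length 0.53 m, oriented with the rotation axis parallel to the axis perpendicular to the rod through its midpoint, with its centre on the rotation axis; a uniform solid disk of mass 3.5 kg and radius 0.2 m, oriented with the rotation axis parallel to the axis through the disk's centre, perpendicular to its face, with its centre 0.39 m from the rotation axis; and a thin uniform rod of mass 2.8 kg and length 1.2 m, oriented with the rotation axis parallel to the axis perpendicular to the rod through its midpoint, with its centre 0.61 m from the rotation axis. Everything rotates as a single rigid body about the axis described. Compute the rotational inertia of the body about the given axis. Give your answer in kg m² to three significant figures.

2.01

Thin rod: I_cm = (1/12)ML² = (1/12)(1.2)(0.53)² = 0.02809 kg m²; axis through the centre, so I = 0.02809 kg m².
Solid disk: I_cm = (1/2)MR² = (1/2)(3.5)(0.2)² = 0.07 kg m²; centre at d = 0.39 m, so I = I_cm + Md² gives I = 0.07 + (3.5)(0.39)² = 0.60235 kg m².
Thin rod: I_cm = (1/12)ML² = (1/12)(2.8)(1.2)² = 0.336 kg m²; centre at d = 0.61 m, so I = I_cm + Md² gives I = 0.336 + (2.8)(0.61)² = 1.3779 kg m².
Total I = 0.02809 + 0.60235 + 1.3779 = 2.0083 kg m².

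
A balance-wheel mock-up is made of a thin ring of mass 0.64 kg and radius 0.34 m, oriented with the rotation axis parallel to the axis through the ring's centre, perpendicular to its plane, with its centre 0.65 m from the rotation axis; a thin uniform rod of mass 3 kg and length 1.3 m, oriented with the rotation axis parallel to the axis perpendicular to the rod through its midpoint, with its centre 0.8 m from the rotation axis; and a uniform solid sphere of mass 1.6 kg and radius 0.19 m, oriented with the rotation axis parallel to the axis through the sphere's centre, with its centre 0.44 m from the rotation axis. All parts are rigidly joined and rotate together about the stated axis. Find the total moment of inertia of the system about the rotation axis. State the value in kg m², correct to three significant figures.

Thin ring: I_cm = MR² = (0.64)(0.34)² = 0.073984 kg m²; centre at d = 0.65 m, so the parallel axis theorem gives I = 0.073984 + (0.64)(0.65)² = 0.34438 kg m².
Thin rod: I_cm = (1/12)ML² = (1/12)(3)(1.3)² = 0.4225 kg m²; centre at d = 0.8 m, so the parallel axis theorem gives I = 0.4225 + (3)(0.8)² = 2.3425 kg m².
Solid sphere: I_cm = (2/5)MR² = (2/5)(1.6)(0.19)² = 0.023104 kg m²; centre at d = 0.44 m, so the parallel axis theorem gives I = 0.023104 + (1.6)(0.44)² = 0.33286 kg m².
Total I = 0.34438 + 2.3425 + 0.33286 = 3.0197 kg m².

3.02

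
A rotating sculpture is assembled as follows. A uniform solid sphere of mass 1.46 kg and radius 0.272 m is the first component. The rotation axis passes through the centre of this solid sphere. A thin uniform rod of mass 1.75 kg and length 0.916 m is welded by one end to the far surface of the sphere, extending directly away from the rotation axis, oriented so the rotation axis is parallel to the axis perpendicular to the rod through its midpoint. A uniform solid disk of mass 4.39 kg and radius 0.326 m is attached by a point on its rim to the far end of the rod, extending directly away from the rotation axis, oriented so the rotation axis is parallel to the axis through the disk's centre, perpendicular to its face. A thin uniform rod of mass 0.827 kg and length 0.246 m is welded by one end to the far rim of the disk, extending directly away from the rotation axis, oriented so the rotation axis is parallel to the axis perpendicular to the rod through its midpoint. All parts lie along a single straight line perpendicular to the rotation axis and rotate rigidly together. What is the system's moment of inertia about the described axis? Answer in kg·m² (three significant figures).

Solid sphere: I_cm = (2/5)MR² = (2/5)(1.46)(0.272)² = 0.043207 kg·m²; axis through the centre, so I = 0.043207 kg·m².
Thin rod: I_cm = (1/12)ML² = (1/12)(1.75)(0.916)² = 0.12236 kg·m²; centre at d = 0.272 + 0.458 = 0.73 m, so I = I_cm + Md² gives I = 0.12236 + (1.75)(0.73)² = 1.0549 kg·m².
Solid disk: I_cm = (1/2)MR² = (1/2)(4.39)(0.326)² = 0.23328 kg·m²; centre at d = 0.272 + 0.458 + 0.458 + 0.326 = 1.514 m, so I = I_cm + Md² gives I = 0.23328 + (4.39)(1.514)² = 10.296 kg·m².
Thin rod: I_cm = (1/12)ML² = (1/12)(0.827)(0.246)² = 0.0041706 kg·m²; centre at d = 0.272 + 0.458 + 0.458 + 0.326 + 0.326 + 0.123 = 1.963 m, so I = I_cm + Md² gives I = 0.0041706 + (0.827)(1.963)² = 3.1909 kg·m².
Total I = 0.043207 + 1.0549 + 10.296 + 3.1909 = 14.585 kg·m².

14.6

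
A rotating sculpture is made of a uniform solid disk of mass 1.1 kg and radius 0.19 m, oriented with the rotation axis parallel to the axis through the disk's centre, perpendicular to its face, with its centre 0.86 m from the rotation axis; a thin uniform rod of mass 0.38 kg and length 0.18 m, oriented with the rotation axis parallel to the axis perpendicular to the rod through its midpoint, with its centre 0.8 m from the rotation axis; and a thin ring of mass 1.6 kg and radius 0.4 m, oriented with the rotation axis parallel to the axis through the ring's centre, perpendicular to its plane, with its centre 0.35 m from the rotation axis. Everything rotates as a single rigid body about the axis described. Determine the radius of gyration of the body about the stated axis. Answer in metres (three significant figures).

0.705

Solid disk: I_cm = (1/2)MR² = (1/2)(1.1)(0.19)² = 0.019855 kg·m²; centre at d = 0.86 m, so I = I_cm + Md² gives I = 0.019855 + (1.1)(0.86)² = 0.83341 kg·m².
Thin rod: I_cm = (1/12)ML² = (1/12)(0.38)(0.18)² = 0.001026 kg·m²; centre at d = 0.8 m, so I = I_cm + Md² gives I = 0.001026 + (0.38)(0.8)² = 0.24423 kg·m².
Thin ring: I_cm = MR² = (1.6)(0.4)² = 0.256 kg·m²; centre at d = 0.35 m, so I = I_cm + Md² gives I = 0.256 + (1.6)(0.35)² = 0.452 kg·m².
Total I = 1.5296 kg·m²; total mass M = 3.08 kg.
k = √(I/M) = √(1.5296/3.08) = 0.70472 m.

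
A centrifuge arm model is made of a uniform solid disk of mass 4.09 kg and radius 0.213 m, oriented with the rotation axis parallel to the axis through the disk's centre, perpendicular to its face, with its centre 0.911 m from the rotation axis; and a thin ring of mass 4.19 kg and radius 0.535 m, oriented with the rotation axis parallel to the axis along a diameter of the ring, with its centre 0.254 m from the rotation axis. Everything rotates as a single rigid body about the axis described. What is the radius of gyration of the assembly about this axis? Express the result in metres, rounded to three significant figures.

0.725

Solid disk: I_cm = (1/2)MR² = (1/2)(4.09)(0.213)² = 0.09278 kg·m²; centre at d = 0.911 m, so I = I_cm + Md² gives I = 0.09278 + (4.09)(0.911)² = 3.4872 kg·m².
Thin ring: I_cm = (1/2)MR² = (1/2)(4.19)(0.535)² = 0.59964 kg·m²; centre at d = 0.254 m, so I = I_cm + Md² gives I = 0.59964 + (4.19)(0.254)² = 0.86996 kg·m².
Total I = 4.3571 kg·m²; total mass M = 8.28 kg.
k = √(I/M) = √(4.3571/8.28) = 0.72541 m.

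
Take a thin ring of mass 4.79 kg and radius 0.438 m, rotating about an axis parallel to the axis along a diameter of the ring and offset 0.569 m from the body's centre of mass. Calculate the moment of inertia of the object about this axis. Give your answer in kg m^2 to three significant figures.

I_cm = (1/2)MR² = (1/2)(4.79)(0.438)² = 0.45947 kg m^2; centre at d = 0.569 m, so I = I_cm + Md² gives I = 0.45947 + (4.79)(0.569)² = 2.0103 kg m^2.

2.01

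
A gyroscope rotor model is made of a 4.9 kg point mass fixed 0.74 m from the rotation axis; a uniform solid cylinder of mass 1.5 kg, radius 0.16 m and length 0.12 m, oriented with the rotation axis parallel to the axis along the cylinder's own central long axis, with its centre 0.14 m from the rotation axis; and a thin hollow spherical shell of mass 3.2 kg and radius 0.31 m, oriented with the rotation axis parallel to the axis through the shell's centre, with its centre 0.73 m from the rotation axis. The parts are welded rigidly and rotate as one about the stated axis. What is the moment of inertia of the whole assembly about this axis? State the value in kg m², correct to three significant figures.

4.64

Point mass: I_cm = 0; centre at d = 0.74 m, so I = I_cm + Md² gives I = 0 + (4.9)(0.74)² = 2.6832 kg m².
Solid cylinder: I_cm = (1/2)MR² = (1/2)(1.5)(0.16)² = 0.0192 kg m²; centre at d = 0.14 m, so I = I_cm + Md² gives I = 0.0192 + (1.5)(0.14)² = 0.0486 kg m².
Spherical shell: I_cm = (2/3)MR² = (2/3)(3.2)(0.31)² = 0.20501 kg m²; centre at d = 0.73 m, so I = I_cm + Md² gives I = 0.20501 + (3.2)(0.73)² = 1.9103 kg m².
Total I = 2.6832 + 0.0486 + 1.9103 = 4.6421 kg m².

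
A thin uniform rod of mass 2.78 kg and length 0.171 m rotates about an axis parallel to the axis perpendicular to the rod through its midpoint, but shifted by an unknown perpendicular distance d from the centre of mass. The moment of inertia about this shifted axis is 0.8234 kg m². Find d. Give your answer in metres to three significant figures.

About the centre-of-mass axis, I_cm = (1/12)ML² = (1/12)(2.78)(0.171)² = 0.0067742 kg m².
Parallel axis theorem: I = I_cm + Md², so Md² = 0.8234 − 0.0067742 = 0.81663 kg m².
d = √(0.81663 / 2.78) = 0.54199 m.

0.542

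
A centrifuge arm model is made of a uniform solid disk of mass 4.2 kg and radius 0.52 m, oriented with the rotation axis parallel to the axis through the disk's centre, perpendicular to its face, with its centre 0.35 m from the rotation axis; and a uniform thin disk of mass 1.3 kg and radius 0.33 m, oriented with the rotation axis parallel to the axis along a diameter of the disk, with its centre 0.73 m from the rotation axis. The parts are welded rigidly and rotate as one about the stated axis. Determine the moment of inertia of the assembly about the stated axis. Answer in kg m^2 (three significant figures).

1.81

Solid disk: I_cm = (1/2)MR² = (1/2)(4.2)(0.52)² = 0.56784 kg m^2; centre at d = 0.35 m, so the parallel axis theorem gives I = 0.56784 + (4.2)(0.35)² = 1.0823 kg m^2.
Thin disk: I_cm = (1/4)MR² = (1/4)(1.3)(0.33)² = 0.035393 kg m^2; centre at d = 0.73 m, so the parallel axis theorem gives I = 0.035393 + (1.3)(0.73)² = 0.72816 kg m^2.
Total I = 1.0823 + 0.72816 = 1.8105 kg m^2.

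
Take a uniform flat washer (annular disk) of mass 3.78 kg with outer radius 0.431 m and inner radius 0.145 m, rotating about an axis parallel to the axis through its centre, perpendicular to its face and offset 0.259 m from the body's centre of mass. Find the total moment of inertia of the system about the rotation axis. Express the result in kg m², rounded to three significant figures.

0.644

I_cm = (1/2)M(R²+r²) = (1/2)(3.78)[(0.431)² + (0.145)²] = 0.39083 kg m²; centre at d = 0.259 m, so I = I_cm + Md² gives I = 0.39083 + (3.78)(0.259)² = 0.64439 kg m².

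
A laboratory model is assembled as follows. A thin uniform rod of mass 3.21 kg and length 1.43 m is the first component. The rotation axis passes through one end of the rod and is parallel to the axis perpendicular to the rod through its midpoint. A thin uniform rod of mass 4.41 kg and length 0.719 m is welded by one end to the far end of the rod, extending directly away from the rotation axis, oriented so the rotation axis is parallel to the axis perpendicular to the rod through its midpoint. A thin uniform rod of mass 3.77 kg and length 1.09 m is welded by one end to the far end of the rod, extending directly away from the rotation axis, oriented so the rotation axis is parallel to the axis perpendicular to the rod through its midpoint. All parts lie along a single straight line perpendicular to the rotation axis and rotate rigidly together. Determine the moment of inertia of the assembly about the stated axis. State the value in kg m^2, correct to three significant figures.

44.2

Thin rod: I_cm = (1/12)ML² = (1/12)(3.21)(1.43)² = 0.54701 kg m^2; centre at d = 0.715 m, so I = I_cm + Md² gives I = 0.54701 + (3.21)(0.715)² = 2.188 kg m^2.
Thin rod: I_cm = (1/12)ML² = (1/12)(4.41)(0.719)² = 0.18998 kg m^2; centre at d = 0.715 + 0.715 + 0.3595 = 1.7895 m, so I = I_cm + Md² gives I = 0.18998 + (4.41)(1.7895)² = 14.312 kg m^2.
Thin rod: I_cm = (1/12)ML² = (1/12)(3.77)(1.09)² = 0.37326 kg m^2; centre at d = 0.715 + 0.715 + 0.3595 + 0.3595 + 0.545 = 2.694 m, so I = I_cm + Md² gives I = 0.37326 + (3.77)(2.694)² = 27.735 kg m^2.
Total I = 2.188 + 14.312 + 27.735 = 44.235 kg m^2.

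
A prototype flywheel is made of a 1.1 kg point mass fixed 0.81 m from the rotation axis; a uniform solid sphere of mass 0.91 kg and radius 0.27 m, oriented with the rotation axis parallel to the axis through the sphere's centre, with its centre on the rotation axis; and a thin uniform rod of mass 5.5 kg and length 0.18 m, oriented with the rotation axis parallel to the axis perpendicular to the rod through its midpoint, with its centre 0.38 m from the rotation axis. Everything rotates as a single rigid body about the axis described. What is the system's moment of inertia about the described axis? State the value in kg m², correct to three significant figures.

Point mass: I_cm = 0; centre at d = 0.81 m, so I = I_cm + Md² gives I = 0 + (1.1)(0.81)² = 0.72171 kg m².
Solid sphere: I_cm = (2/5)MR² = (2/5)(0.91)(0.27)² = 0.026536 kg m²; axis through the centre, so I = 0.026536 kg m².
Thin rod: I_cm = (1/12)ML² = (1/12)(5.5)(0.18)² = 0.01485 kg m²; centre at d = 0.38 m, so I = I_cm + Md² gives I = 0.01485 + (5.5)(0.38)² = 0.80905 kg m².
Total I = 0.72171 + 0.026536 + 0.80905 = 1.5573 kg m².

1.56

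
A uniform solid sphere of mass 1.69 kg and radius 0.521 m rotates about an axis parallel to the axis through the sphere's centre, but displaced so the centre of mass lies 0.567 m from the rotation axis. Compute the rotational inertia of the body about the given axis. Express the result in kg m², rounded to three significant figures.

0.727

I_cm = (2/5)MR² = (2/5)(1.69)(0.521)² = 0.18349 kg m²; centre at d = 0.567 m, so I = I_cm + Md² gives I = 0.18349 + (1.69)(0.567)² = 0.72681 kg m².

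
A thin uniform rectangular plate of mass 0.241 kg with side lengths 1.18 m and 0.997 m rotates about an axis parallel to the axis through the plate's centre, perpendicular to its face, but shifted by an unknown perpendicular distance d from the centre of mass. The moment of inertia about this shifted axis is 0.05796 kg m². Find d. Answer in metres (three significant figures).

About the centre-of-mass axis, I_cm = (1/12)M(a²+b²) = (1/12)(0.241)[(1.18)² + (0.997)²] = 0.047927 kg m².
Parallel axis theorem: I = I_cm + Md², so Md² = 0.05796 − 0.047927 = 0.010033 kg m².
d = √(0.010033 / 0.241) = 0.20404 m.

0.204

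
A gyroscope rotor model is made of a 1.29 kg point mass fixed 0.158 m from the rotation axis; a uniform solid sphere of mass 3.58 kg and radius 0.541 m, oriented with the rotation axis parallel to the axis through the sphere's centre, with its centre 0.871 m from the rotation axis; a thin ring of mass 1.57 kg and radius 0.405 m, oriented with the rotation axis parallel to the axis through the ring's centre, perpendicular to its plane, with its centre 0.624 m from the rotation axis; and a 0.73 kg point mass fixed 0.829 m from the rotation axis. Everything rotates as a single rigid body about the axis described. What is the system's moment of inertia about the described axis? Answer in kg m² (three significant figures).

Point mass: I_cm = 0; centre at d = 0.158 m, so the parallel axis theorem gives I = 0 + (1.29)(0.158)² = 0.032204 kg m².
Solid sphere: I_cm = (2/5)MR² = (2/5)(3.58)(0.541)² = 0.41912 kg m²; centre at d = 0.871 m, so the parallel axis theorem gives I = 0.41912 + (3.58)(0.871)² = 3.1351 kg m².
Thin ring: I_cm = MR² = (1.57)(0.405)² = 0.25752 kg m²; centre at d = 0.624 m, so the parallel axis theorem gives I = 0.25752 + (1.57)(0.624)² = 0.86884 kg m².
Point mass: I_cm = 0; centre at d = 0.829 m, so the parallel axis theorem gives I = 0 + (0.73)(0.829)² = 0.50169 kg m².
Total I = 0.032204 + 3.1351 + 0.86884 + 0.50169 = 4.5378 kg m².

4.54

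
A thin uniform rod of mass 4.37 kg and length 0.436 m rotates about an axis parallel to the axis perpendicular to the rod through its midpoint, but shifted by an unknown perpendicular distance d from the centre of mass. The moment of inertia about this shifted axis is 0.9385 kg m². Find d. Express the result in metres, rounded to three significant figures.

About the centre-of-mass axis, I_cm = (1/12)ML² = (1/12)(4.37)(0.436)² = 0.069227 kg m².
Parallel axis theorem: I = I_cm + Md², so Md² = 0.9385 − 0.069227 = 0.86927 kg m².
d = √(0.86927 / 4.37) = 0.446 m.

0.446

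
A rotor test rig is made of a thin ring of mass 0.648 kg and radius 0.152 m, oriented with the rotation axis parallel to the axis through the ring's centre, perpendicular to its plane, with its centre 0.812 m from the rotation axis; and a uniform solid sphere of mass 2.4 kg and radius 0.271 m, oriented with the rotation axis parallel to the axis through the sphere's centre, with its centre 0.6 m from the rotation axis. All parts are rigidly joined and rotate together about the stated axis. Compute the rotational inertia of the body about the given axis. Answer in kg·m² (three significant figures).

1.38

Thin ring: I_cm = MR² = (0.648)(0.152)² = 0.014971 kg·m²; centre at d = 0.812 m, so the parallel axis theorem gives I = 0.014971 + (0.648)(0.812)² = 0.44223 kg·m².
Solid sphere: I_cm = (2/5)MR² = (2/5)(2.4)(0.271)² = 0.070503 kg·m²; centre at d = 0.6 m, so the parallel axis theorem gives I = 0.070503 + (2.4)(0.6)² = 0.9345 kg·m².
Total I = 0.44223 + 0.9345 = 1.3767 kg·m².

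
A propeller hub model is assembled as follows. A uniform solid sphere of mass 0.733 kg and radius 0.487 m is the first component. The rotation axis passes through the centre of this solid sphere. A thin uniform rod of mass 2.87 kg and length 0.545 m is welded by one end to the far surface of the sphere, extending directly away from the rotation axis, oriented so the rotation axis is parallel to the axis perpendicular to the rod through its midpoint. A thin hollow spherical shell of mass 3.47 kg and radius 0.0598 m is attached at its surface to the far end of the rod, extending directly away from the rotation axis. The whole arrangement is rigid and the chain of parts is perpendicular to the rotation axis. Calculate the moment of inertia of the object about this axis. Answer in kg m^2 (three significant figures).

5.94

Solid sphere: I_cm = (2/5)MR² = (2/5)(0.733)(0.487)² = 0.069538 kg m^2; axis through the centre, so I = 0.069538 kg m^2.
Thin rod: I_cm = (1/12)ML² = (1/12)(2.87)(0.545)² = 0.071038 kg m^2; centre at d = 0.487 + 0.2725 = 0.7595 m, so the parallel axis theorem gives I = 0.071038 + (2.87)(0.7595)² = 1.7266 kg m^2.
Spherical shell: I_cm = (2/3)MR² = (2/3)(3.47)(0.0598)² = 0.0082726 kg m^2; centre at d = 0.487 + 0.2725 + 0.2725 + 0.0598 = 1.0918 m, so the parallel axis theorem gives I = 0.0082726 + (3.47)(1.0918)² = 4.1446 kg m^2.
Total I = 0.069538 + 1.7266 + 4.1446 = 5.9407 kg m^2.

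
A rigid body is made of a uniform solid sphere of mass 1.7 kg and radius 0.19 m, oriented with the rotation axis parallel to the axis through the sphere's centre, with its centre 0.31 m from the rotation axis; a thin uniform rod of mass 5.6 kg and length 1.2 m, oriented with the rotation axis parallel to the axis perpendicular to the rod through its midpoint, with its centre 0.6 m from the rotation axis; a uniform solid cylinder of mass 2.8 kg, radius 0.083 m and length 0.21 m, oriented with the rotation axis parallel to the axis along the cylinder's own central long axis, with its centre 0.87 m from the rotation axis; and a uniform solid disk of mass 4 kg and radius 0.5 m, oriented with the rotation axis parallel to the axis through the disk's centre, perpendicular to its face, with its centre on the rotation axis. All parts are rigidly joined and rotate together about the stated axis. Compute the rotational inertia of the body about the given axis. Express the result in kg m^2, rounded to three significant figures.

5.50

Solid sphere: I_cm = (2/5)MR² = (2/5)(1.7)(0.19)² = 0.024548 kg m^2; centre at d = 0.31 m, so I = I_cm + Md² gives I = 0.024548 + (1.7)(0.31)² = 0.18792 kg m^2.
Thin rod: I_cm = (1/12)ML² = (1/12)(5.6)(1.2)² = 0.672 kg m^2; centre at d = 0.6 m, so I = I_cm + Md² gives I = 0.672 + (5.6)(0.6)² = 2.688 kg m^2.
Solid cylinder: I_cm = (1/2)MR² = (1/2)(2.8)(0.083)² = 0.0096446 kg m^2; centre at d = 0.87 m, so I = I_cm + Md² gives I = 0.0096446 + (2.8)(0.87)² = 2.129 kg m^2.
Solid disk: I_cm = (1/2)MR² = (1/2)(4)(0.5)² = 0.5 kg m^2; axis through the centre, so I = 0.5 kg m^2.
Total I = 0.18792 + 2.688 + 2.129 + 0.5 = 5.5049 kg m^2.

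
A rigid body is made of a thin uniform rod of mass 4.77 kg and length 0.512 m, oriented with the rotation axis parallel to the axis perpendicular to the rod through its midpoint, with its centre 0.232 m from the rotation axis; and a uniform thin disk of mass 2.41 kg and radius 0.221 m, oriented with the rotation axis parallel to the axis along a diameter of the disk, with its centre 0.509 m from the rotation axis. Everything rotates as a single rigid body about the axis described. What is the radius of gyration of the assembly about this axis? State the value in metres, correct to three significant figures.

Thin rod: I_cm = (1/12)ML² = (1/12)(4.77)(0.512)² = 0.1042 kg m²; centre at d = 0.232 m, so I = I_cm + Md² gives I = 0.1042 + (4.77)(0.232)² = 0.36094 kg m².
Thin disk: I_cm = (1/4)MR² = (1/4)(2.41)(0.221)² = 0.029427 kg m²; centre at d = 0.509 m, so I = I_cm + Md² gives I = 0.029427 + (2.41)(0.509)² = 0.65381 kg m².
Total I = 1.0148 kg m²; total mass M = 7.18 kg.
k = √(I/M) = √(1.0148/7.18) = 0.37594 m.

0.376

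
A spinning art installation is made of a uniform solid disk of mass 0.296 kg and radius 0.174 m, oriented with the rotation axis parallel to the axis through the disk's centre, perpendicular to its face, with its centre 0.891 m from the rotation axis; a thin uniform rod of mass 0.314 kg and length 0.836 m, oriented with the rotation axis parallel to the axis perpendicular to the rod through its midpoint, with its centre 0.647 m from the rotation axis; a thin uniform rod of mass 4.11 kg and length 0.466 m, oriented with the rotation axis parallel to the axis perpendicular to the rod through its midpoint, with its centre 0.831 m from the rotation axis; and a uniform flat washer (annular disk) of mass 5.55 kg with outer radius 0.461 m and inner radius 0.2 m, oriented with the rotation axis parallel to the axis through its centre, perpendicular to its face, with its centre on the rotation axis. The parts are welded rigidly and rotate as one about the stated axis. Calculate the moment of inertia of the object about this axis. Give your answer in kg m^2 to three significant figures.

Solid disk: I_cm = (1/2)MR² = (1/2)(0.296)(0.174)² = 0.0044808 kg m^2; centre at d = 0.891 m, so I = I_cm + Md² gives I = 0.0044808 + (0.296)(0.891)² = 0.23947 kg m^2.
Thin rod: I_cm = (1/12)ML² = (1/12)(0.314)(0.836)² = 0.018288 kg m^2; centre at d = 0.647 m, so I = I_cm + Md² gives I = 0.018288 + (0.314)(0.647)² = 0.14973 kg m^2.
Thin rod: I_cm = (1/12)ML² = (1/12)(4.11)(0.466)² = 0.074376 kg m^2; centre at d = 0.831 m, so I = I_cm + Md² gives I = 0.074376 + (4.11)(0.831)² = 2.9126 kg m^2.
Annular disk: I_cm = (1/2)M(R²+r²) = (1/2)(5.55)[(0.461)² + (0.2)²] = 0.70075 kg m^2; axis through the centre, so I = 0.70075 kg m^2.
Total I = 0.23947 + 0.14973 + 2.9126 + 0.70075 = 4.0025 kg m^2.

4.00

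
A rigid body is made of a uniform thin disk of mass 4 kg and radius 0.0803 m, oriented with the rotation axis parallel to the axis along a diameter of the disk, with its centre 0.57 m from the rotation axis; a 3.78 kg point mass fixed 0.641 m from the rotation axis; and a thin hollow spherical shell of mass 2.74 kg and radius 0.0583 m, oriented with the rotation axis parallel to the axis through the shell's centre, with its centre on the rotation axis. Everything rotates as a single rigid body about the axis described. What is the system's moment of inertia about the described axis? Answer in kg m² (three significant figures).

Thin disk: I_cm = (1/4)MR² = (1/4)(4)(0.0803)² = 0.0064481 kg m²; centre at d = 0.57 m, so the parallel axis theorem gives I = 0.0064481 + (4)(0.57)² = 1.306 kg m².
Point mass: I_cm = 0; centre at d = 0.641 m, so the parallel axis theorem gives I = 0 + (3.78)(0.641)² = 1.5531 kg m².
Spherical shell: I_cm = (2/3)MR² = (2/3)(2.74)(0.0583)² = 0.0062086 kg m²; axis through the centre, so I = 0.0062086 kg m².
Total I = 1.306 + 1.5531 + 0.0062086 = 2.8654 kg m².

2.87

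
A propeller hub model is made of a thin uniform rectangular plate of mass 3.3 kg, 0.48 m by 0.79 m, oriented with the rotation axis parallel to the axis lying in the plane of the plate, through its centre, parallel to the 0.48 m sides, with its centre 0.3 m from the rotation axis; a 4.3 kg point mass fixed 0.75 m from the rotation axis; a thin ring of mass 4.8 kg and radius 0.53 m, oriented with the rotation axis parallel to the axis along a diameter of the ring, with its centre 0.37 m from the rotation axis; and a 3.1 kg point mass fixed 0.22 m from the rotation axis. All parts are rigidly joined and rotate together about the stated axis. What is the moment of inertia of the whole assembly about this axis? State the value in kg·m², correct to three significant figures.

4.37

Rectangular plate: I_cm = (1/12)Mb² = (1/12)(3.3)(0.79)² = 0.17163 kg·m²; centre at d = 0.3 m, so I = I_cm + Md² gives I = 0.17163 + (3.3)(0.3)² = 0.46863 kg·m².
Point mass: I_cm = 0; centre at d = 0.75 m, so I = I_cm + Md² gives I = 0 + (4.3)(0.75)² = 2.4187 kg·m².
Thin ring: I_cm = (1/2)MR² = (1/2)(4.8)(0.53)² = 0.67416 kg·m²; centre at d = 0.37 m, so I = I_cm + Md² gives I = 0.67416 + (4.8)(0.37)² = 1.3313 kg·m².
Point mass: I_cm = 0; centre at d = 0.22 m, so I = I_cm + Md² gives I = 0 + (3.1)(0.22)² = 0.15004 kg·m².
Total I = 0.46863 + 2.4187 + 1.3313 + 0.15004 = 4.3687 kg·m².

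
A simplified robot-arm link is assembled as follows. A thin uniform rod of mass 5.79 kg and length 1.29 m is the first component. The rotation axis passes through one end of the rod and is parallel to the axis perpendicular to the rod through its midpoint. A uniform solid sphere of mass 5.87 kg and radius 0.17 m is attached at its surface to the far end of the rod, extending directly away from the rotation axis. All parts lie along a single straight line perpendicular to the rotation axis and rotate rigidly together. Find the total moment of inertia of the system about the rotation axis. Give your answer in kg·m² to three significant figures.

Thin rod: I_cm = (1/12)ML² = (1/12)(5.79)(1.29)² = 0.80293 kg·m²; centre at d = 0.645 m, so I = I_cm + Md² gives I = 0.80293 + (5.79)(0.645)² = 3.2117 kg·m².
Solid sphere: I_cm = (2/5)MR² = (2/5)(5.87)(0.17)² = 0.067857 kg·m²; centre at d = 0.645 + 0.645 + 0.17 = 1.46 m, so I = I_cm + Md² gives I = 0.067857 + (5.87)(1.46)² = 12.58 kg·m².
Total I = 3.2117 + 12.58 = 15.792 kg·m².

15.8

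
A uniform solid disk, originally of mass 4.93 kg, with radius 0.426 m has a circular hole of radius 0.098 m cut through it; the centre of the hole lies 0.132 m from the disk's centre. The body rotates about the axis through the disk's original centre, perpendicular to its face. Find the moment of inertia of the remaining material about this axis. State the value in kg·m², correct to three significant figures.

Unpierced body about its centre: I₀ = (1/2)MR² = (1/2)(4.93)(0.426)² = 0.44734 kg·m².
The removed disk has mass m = M·(r/R)² = (4.93)(0.098/0.426)² = 0.2609 kg (same uniform areal density).
Its moment of inertia about the rotation axis (parallel-axis theorem): I_hole = (1/2)mr² + md² = (1/2)(0.2609)(0.098)² + (0.2609)(0.132)² = 0.0057988 kg·m².
Treating the hole as negative mass, I = I₀ − I_hole = 0.44734 − 0.0057988 = 0.44154 kg·m².

0.442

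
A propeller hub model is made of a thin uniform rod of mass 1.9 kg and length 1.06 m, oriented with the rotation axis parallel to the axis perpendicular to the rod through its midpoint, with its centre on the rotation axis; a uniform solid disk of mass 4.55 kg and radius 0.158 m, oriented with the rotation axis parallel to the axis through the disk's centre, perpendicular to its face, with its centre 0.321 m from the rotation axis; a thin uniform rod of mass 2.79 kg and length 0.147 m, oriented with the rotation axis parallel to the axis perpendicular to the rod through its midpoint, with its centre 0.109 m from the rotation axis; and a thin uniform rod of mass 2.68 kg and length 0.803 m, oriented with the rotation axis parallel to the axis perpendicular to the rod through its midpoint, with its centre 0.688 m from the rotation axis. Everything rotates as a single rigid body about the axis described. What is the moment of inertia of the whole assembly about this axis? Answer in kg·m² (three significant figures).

Thin rod: I_cm = (1/12)ML² = (1/12)(1.9)(1.06)² = 0.1779 kg·m²; axis through the centre, so I = 0.1779 kg·m².
Solid disk: I_cm = (1/2)MR² = (1/2)(4.55)(0.158)² = 0.056793 kg·m²; centre at d = 0.321 m, so I = I_cm + Md² gives I = 0.056793 + (4.55)(0.321)² = 0.52563 kg·m².
Thin rod: I_cm = (1/12)ML² = (1/12)(2.79)(0.147)² = 0.0050241 kg·m²; centre at d = 0.109 m, so I = I_cm + Md² gives I = 0.0050241 + (2.79)(0.109)² = 0.038172 kg·m².
Thin rod: I_cm = (1/12)ML² = (1/12)(2.68)(0.803)² = 0.14401 kg·m²; centre at d = 0.688 m, so I = I_cm + Md² gives I = 0.14401 + (2.68)(0.688)² = 1.4126 kg·m².
Total I = 0.1779 + 0.52563 + 0.038172 + 1.4126 = 2.1543 kg·m².

2.15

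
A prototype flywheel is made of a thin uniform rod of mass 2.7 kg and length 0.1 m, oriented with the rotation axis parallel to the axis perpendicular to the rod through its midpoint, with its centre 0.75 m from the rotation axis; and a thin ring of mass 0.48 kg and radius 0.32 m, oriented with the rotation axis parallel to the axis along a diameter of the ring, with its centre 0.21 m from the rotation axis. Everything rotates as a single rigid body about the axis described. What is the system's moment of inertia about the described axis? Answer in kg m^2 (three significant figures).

1.57

Thin rod: I_cm = (1/12)ML² = (1/12)(2.7)(0.1)² = 0.00225 kg m^2; centre at d = 0.75 m, so I = I_cm + Md² gives I = 0.00225 + (2.7)(0.75)² = 1.521 kg m^2.
Thin ring: I_cm = (1/2)MR² = (1/2)(0.48)(0.32)² = 0.024576 kg m^2; centre at d = 0.21 m, so I = I_cm + Md² gives I = 0.024576 + (0.48)(0.21)² = 0.045744 kg m^2.
Total I = 1.521 + 0.045744 = 1.5667 kg m^2.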